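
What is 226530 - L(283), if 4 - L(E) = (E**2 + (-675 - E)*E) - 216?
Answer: 35285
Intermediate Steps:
L(E) = 220 - E**2 - E*(-675 - E) (L(E) = 4 - ((E**2 + (-675 - E)*E) - 216) = 4 - ((E**2 + E*(-675 - E)) - 216) = 4 - (-216 + E**2 + E*(-675 - E)) = 4 + (216 - E**2 - E*(-675 - E)) = 220 - E**2 - E*(-675 - E))
226530 - L(283) = 226530 - (220 + 675*283) = 226530 - (220 + 191025) = 226530 - 1*191245 = 226530 - 191245 = 35285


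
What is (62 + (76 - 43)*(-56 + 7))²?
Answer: 2418025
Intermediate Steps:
(62 + (76 - 43)*(-56 + 7))² = (62 + 33*(-49))² = (62 - 1617)² = (-1555)² = 2418025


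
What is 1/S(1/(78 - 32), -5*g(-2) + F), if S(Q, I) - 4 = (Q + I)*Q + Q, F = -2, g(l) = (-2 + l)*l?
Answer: 2116/6579 ≈ 0.32163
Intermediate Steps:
g(l) = l*(-2 + l)
S(Q, I) = 4 + Q + Q*(I + Q) (S(Q, I) = 4 + ((Q + I)*Q + Q) = 4 + ((I + Q)*Q + Q) = 4 + (Q*(I + Q) + Q) = 4 + (Q + Q*(I + Q)) = 4 + Q + Q*(I + Q))
1/S(1/(78 - 32), -5*g(-2) + F) = 1/(4 + 1/(78 - 32) + (1/(78 - 32))² + (-(-10)*(-2 - 2) - 2)/(78 - 32)) = 1/(4 + 1/46 + (1/46)² + (-(-10)*(-4) - 2)/46) = 1/(4 + 1/46 + (1/46)² + (-5*8 - 2)*(1/46)) = 1/(4 + 1/46 + 1/2116 + (-40 - 2)*(1/46)) = 1/(4 + 1/46 + 1/2116 - 42*1/46) = 1/(4 + 1/46 + 1/2116 - 21/23) = 1/(6579/2116) = 2116/6579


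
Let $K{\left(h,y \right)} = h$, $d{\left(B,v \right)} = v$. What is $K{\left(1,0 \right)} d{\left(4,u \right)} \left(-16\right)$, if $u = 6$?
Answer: $-96$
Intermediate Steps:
$K{\left(1,0 \right)} d{\left(4,u \right)} \left(-16\right) = 1 \cdot 6 \left(-16\right) = 6 \left(-16\right) = -96$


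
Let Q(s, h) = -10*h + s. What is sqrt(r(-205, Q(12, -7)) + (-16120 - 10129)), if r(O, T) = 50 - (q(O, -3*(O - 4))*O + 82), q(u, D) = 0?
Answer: I*sqrt(26281) ≈ 162.11*I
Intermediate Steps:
Q(s, h) = s - 10*h
r(O, T) = -32 (r(O, T) = 50 - (0*O + 82) = 50 - (0 + 82) = 50 - 1*82 = 50 - 82 = -32)
sqrt(r(-205, Q(12, -7)) + (-16120 - 10129)) = sqrt(-32 + (-16120 - 10129)) = sqrt(-32 - 26249) = sqrt(-26281) = I*sqrt(26281)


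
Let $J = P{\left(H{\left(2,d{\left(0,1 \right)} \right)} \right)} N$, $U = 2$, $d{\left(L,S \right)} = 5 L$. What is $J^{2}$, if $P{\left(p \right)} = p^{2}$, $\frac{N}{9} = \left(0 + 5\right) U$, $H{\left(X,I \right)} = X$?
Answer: $129600$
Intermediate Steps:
$N = 90$ ($N = 9 \left(0 + 5\right) 2 = 9 \cdot 5 \cdot 2 = 9 \cdot 10 = 90$)
$J = 360$ ($J = 2^{2} \cdot 90 = 4 \cdot 90 = 360$)
$J^{2} = 360^{2} = 129600$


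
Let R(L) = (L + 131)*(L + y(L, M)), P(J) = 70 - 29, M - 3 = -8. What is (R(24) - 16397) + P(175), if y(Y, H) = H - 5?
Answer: -14186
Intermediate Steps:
M = -5 (M = 3 - 8 = -5)
y(Y, H) = -5 + H
P(J) = 41
R(L) = (-10 + L)*(131 + L) (R(L) = (L + 131)*(L + (-5 - 5)) = (131 + L)*(L - 10) = (131 + L)*(-10 + L) = (-10 + L)*(131 + L))
(R(24) - 16397) + P(175) = ((-1310 + 24² + 121*24) - 16397) + 41 = ((-1310 + 576 + 2904) - 16397) + 41 = (2170 - 16397) + 41 = -14227 + 41 = -14186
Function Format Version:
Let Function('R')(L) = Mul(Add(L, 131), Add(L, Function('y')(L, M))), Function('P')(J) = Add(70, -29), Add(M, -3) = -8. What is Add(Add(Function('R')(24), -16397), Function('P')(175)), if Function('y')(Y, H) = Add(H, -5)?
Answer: -14186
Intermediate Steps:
M = -5 (M = Add(3, -8) = -5)
Function('y')(Y, H) = Add(-5, H)
Function('P')(J) = 41
Function('R')(L) = Mul(Add(-10, L), Add(131, L)) (Function('R')(L) = Mul(Add(L, 131), Add(L, Add(-5, -5))) = Mul(Add(131, L), Add(L, -10)) = Mul(Add(131, L), Add(-10, L)) = Mul(Add(-10, L), Add(131, L)))
Add(Add(Function('R')(24), -16397), Function('P')(175)) = Add(Add(Add(-1310, Pow(24, 2), Mul(121, 24)), -16397), 41) = Add(Add(Add(-1310, 576, 2904), -16397), 41) = Add(Add(2170, -16397), 41) = Add(-14227, 41) = -14186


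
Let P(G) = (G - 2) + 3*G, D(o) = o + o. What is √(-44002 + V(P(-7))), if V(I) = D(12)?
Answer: I*√43978 ≈ 209.71*I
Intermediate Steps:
D(o) = 2*o
P(G) = -2 + 4*G (P(G) = (-2 + G) + 3*G = -2 + 4*G)
V(I) = 24 (V(I) = 2*12 = 24)
√(-44002 + V(P(-7))) = √(-44002 + 24) = √(-43978) = I*√43978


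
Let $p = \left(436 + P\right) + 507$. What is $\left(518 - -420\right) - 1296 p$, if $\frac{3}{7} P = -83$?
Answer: $-970198$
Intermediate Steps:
$P = - \frac{581}{3}$ ($P = \frac{7}{3} \left(-83\right) = - \frac{581}{3} \approx -193.67$)
$p = \frac{2248}{3}$ ($p = \left(436 - \frac{581}{3}\right) + 507 = \frac{727}{3} + 507 = \frac{2248}{3} \approx 749.33$)
$\left(518 - -420\right) - 1296 p = \left(518 - -420\right) - 971136 = \left(518 + 420\right) - 971136 = 938 - 971136 = -970198$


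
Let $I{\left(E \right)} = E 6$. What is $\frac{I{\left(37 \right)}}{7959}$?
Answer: $\frac{74}{2653} \approx 0.027893$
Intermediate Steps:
$I{\left(E \right)} = 6 E$
$\frac{I{\left(37 \right)}}{7959} = \frac{6 \cdot 37}{7959} = 222 \cdot \frac{1}{7959} = \frac{74}{2653}$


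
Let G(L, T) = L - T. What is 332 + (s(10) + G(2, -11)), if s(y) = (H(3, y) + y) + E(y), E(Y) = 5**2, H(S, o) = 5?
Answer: 385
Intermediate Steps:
E(Y) = 25
s(y) = 30 + y (s(y) = (5 + y) + 25 = 30 + y)
332 + (s(10) + G(2, -11)) = 332 + ((30 + 10) + (2 - 1*(-11))) = 332 + (40 + (2 + 11)) = 332 + (40 + 13) = 332 + 53 = 385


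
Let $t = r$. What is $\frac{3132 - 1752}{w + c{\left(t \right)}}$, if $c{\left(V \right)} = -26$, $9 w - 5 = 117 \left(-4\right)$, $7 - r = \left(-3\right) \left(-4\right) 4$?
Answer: $- \frac{12420}{697} \approx -17.819$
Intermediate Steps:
$r = -41$ ($r = 7 - \left(-3\right) \left(-4\right) 4 = 7 - 12 \cdot 4 = 7 - 48 = -41$)
$w = - \frac{463}{9}$ ($w = \frac{5}{9} + \frac{117 \left(-4\right)}{9} = \frac{5}{9} + \frac{1}{9} \left(-468\right) = \frac{5}{9} - 52 = - \frac{463}{9} \approx -51.444$)
$t = -41$
$\frac{3132 - 1752}{w + c{\left(t \right)}} = \frac{3132 - 1752}{- \frac{463}{9} - 26} = \frac{3132 - 1752}{- \frac{697}{9}} = 1380 \left(- \frac{9}{697}\right) = - \frac{12420}{697}$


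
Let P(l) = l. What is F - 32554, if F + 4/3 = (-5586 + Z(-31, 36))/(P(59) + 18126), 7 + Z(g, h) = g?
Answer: -1776073082/54555 ≈ -32556.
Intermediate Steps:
Z(g, h) = -7 + g
F = -89612/54555 (F = -4/3 + (-5586 + (-7 - 31))/(59 + 18126) = -4/3 + (-5586 - 38)/18185 = -4/3 - 5624*1/18185 = -4/3 - 5624/18185 = -89612/54555 ≈ -1.6426)
F - 32554 = -89612/54555 - 32554 = -1776073082/54555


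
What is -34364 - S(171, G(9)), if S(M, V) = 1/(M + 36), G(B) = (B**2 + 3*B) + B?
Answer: -7113349/207 ≈ -34364.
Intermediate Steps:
G(B) = B**2 + 4*B
S(M, V) = 1/(36 + M)
-34364 - S(171, G(9)) = -34364 - 1/(36 + 171) = -34364 - 1/207 = -7113349/207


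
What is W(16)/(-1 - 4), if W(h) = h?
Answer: -16/5 ≈ -3.2000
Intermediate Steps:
W(16)/(-1 - 4) = 16/(-1 - 4) = 16/(-5) = -1/5*16 = -16/5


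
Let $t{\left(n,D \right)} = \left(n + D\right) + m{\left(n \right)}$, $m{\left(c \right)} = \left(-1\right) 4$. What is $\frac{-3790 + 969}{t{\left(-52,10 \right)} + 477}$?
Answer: $- \frac{2821}{431} \approx -6.5452$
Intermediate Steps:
$m{\left(c \right)} = -4$
$t{\left(n,D \right)} = -4 + D + n$ ($t{\left(n,D \right)} = \left(n + D\right) - 4 = \left(D + n\right) - 4 = -4 + D + n$)
$\frac{-3790 + 969}{t{\left(-52,10 \right)} + 477} = \frac{-3790 + 969}{\left(-4 + 10 - 52\right) + 477} = - \frac{2821}{-46 + 477} = - \frac{2821}{431}$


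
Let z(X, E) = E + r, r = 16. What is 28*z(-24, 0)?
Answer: 448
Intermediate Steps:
z(X, E) = 16 + E (z(X, E) = E + 16 = 16 + E)
28*z(-24, 0) = 28*(16 + 0) = 28*16 = 448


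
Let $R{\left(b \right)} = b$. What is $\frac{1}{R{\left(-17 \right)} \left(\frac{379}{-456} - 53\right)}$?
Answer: $\frac{456}{417299} \approx 0.0010927$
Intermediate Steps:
$\frac{1}{R{\left(-17 \right)} \left(\frac{379}{-456} - 53\right)} = \frac{1}{\left(-17\right) \left(\frac{379}{-456} - 53\right)} = \frac{1}{\left(-17\right) \left(379 \left(- \frac{1}{456}\right) - 53\right)} = \frac{1}{\left(-17\right) \left(- \frac{379}{456} - 53\right)} = \frac{1}{\left(-17\right) \left(- \frac{24547}{456}\right)} = \frac{1}{\frac{417299}{456}} = \frac{456}{417299}$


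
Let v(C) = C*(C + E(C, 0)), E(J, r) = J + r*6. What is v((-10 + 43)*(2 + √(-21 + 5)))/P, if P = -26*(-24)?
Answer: -1089/26 + 726*I/13 ≈ -41.885 + 55.846*I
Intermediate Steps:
E(J, r) = J + 6*r
P = 624
v(C) = 2*C² (v(C) = C*(C + (C + 6*0)) = C*(C + (C + 0)) = C*(C + C) = C*(2*C) = 2*C²)
v((-10 + 43)*(2 + √(-21 + 5)))/P = (2*((-10 + 43)*(2 + √(-21 + 5)))²)/624 = (2*(33*(2 + √(-16)))²)*(1/624) = (2*(33*(2 + 4*I))²)*(1/624) = (2*(66 + 132*I)²)*(1/624) = (66 + 132*I)²/312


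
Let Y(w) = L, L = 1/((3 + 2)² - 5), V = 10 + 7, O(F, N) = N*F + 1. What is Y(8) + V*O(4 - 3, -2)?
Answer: -339/20 ≈ -16.950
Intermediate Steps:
O(F, N) = 1 + F*N (O(F, N) = F*N + 1 = 1 + F*N)
V = 17
L = 1/20 (L = 1/(5² - 5) = 1/(25 - 5) = 1/20 ≈ 0.050000)
Y(w) = 1/20
Y(8) + V*O(4 - 3, -2) = 1/20 + 17*(1 + (4 - 3)*(-2)) = 1/20 + 17*(1 + 1*(-2)) = 1/20 + 17*(1 - 2) = 1/20 + 17*(-1) = 1/20 - 17 = -339/20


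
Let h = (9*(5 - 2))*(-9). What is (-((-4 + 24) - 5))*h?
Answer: 3645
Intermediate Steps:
h = -243 (h = (9*3)*(-9) = 27*(-9) = -243)
(-((-4 + 24) - 5))*h = -((-4 + 24) - 5)*(-243) = -(20 - 5)*(-243) = -1*15*(-243) = -15*(-243) = 3645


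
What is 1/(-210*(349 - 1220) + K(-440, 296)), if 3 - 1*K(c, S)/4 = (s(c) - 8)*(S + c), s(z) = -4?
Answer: 1/176010 ≈ 5.6815e-6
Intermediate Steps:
K(c, S) = 12 + 48*S + 48*c (K(c, S) = 12 - 4*(-4 - 8)*(S + c) = 12 - (-48)*(S + c) = 12 - 4*(-12*S - 12*c) = 12 + (48*S + 48*c) = 12 + 48*S + 48*c)
1/(-210*(349 - 1220) + K(-440, 296)) = 1/(-210*(349 - 1220) + (12 + 48*296 + 48*(-440))) = 1/(-210*(-871) + (12 + 14208 - 21120)) = 1/(182910 - 6900) = 1/176010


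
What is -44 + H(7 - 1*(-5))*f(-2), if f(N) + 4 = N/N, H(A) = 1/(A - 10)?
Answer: -91/2 ≈ -45.500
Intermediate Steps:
H(A) = 1/(-10 + A)
f(N) = -3 (f(N) = -4 + N/N = -4 + 1 = -3)
-44 + H(7 - 1*(-5))*f(-2) = -44 - 3/(-10 + (7 - 1*(-5))) = -44 - 3/(-10 + (7 + 5)) = -44 - 3/(-10 + 12) = -44 - 3/2 = -91/2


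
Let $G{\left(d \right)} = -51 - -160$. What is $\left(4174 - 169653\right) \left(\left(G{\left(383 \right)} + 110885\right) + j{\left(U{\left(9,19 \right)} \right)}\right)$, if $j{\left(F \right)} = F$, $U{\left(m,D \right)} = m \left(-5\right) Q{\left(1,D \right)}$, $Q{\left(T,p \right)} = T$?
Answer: $-18359729571$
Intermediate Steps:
$G{\left(d \right)} = 109$ ($G{\left(d \right)} = -51 + 160 = 109$)
$U{\left(m,D \right)} = - 5 m$ ($U{\left(m,D \right)} = m \left(-5\right) 1 = - 5 m 1 = - 5 m$)
$\left(4174 - 169653\right) \left(\left(G{\left(383 \right)} + 110885\right) + j{\left(U{\left(9,19 \right)} \right)}\right) = \left(4174 - 169653\right) \left(\left(109 + 110885\right) - 45\right) = - 165479 \left(110994 - 45\right) = \left(-165479\right) 110949 = -18359729571$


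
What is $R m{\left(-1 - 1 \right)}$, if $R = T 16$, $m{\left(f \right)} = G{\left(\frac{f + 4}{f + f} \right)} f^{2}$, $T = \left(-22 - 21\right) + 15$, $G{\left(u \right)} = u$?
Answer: $896$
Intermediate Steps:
$T = -28$ ($T = -43 + 15 = -28$)
$m{\left(f \right)} = \frac{f \left(4 + f\right)}{2}$ ($m{\left(f \right)} = \frac{f + 4}{f + f} f^{2} = \frac{4 + f}{2 f} f^{2} = \frac{f \left(4 + f\right)}{2}$)
$R = -448$ ($R = \left(-28\right) 16 = -448$)
$R m{\left(-1 - 1 \right)} = - 448 \frac{\left(-1 - 1\right) \left(4 - 2\right)}{2} = - 448 \cdot \frac{1}{2} \left(-2\right) \left(4 - 2\right) = - 448 \cdot \frac{1}{2} \left(-2\right) 2 = \left(-448\right) \left(-2\right) = 896$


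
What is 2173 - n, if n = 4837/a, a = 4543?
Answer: 1409586/649 ≈ 2171.9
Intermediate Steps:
n = 691/649 (n = 4837/4543 = 4837*(1/4543) = 691/649 ≈ 1.0647)
2173 - n = 2173 - 1*691/649 = 2173 - 691/649 = 1409586/649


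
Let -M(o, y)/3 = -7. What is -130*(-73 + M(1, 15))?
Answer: 6760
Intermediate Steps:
M(o, y) = 21 (M(o, y) = -3*(-7) = 21)
-130*(-73 + M(1, 15)) = -130*(-73 + 21) = -130*(-52) = 6760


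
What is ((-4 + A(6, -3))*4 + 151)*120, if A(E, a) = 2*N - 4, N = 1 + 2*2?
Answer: 19080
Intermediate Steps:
N = 5 (N = 1 + 4 = 5)
A(E, a) = 6 (A(E, a) = 2*5 - 4 = 10 - 4 = 6)
((-4 + A(6, -3))*4 + 151)*120 = ((-4 + 6)*4 + 151)*120 = (2*4 + 151)*120 = (8 + 151)*120 = 159*120 = 19080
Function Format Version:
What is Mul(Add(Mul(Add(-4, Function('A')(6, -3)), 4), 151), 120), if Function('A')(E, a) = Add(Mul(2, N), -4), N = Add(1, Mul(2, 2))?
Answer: 19080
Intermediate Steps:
N = 5 (N = Add(1, 4) = 5)
Function('A')(E, a) = 6 (Function('A')(E, a) = Add(Mul(2, 5), -4) = Add(10, -4) = 6)
Mul(Add(Mul(Add(-4, Function('A')(6, -3)), 4), 151), 120) = Mul(Add(Mul(Add(-4, 6), 4), 151), 120) = Mul(Add(Mul(2, 4), 151), 120) = Mul(Add(8, 151), 120) = Mul(159, 120) = 19080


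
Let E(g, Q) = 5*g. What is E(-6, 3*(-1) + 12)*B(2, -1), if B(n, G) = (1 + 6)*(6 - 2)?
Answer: -840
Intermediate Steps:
B(n, G) = 28 (B(n, G) = 7*4 = 28)
E(-6, 3*(-1) + 12)*B(2, -1) = (5*(-6))*28 = -30*28 = -840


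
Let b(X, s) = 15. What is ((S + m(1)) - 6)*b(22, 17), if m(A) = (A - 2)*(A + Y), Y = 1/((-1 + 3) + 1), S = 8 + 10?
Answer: 160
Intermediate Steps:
S = 18
Y = ⅓ (Y = 1/(2 + 1) = 1/3 = ⅓ ≈ 0.33333)
m(A) = (-2 + A)*(⅓ + A) (m(A) = (A - 2)*(A + ⅓) = (-2 + A)*(⅓ + A))
((S + m(1)) - 6)*b(22, 17) = ((18 + (-⅔ + 1² - 5/3*1)) - 6)*15 = ((18 + (-⅔ + 1 - 5/3)) - 6)*15 = ((18 - 4/3) - 6)*15 = (50/3 - 6)*15 = (32/3)*15 = 160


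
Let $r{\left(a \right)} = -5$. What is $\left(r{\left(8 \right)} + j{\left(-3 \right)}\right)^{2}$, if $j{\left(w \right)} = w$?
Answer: $64$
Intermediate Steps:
$\left(r{\left(8 \right)} + j{\left(-3 \right)}\right)^{2} = \left(-5 - 3\right)^{2} = \left(-8\right)^{2} = 64$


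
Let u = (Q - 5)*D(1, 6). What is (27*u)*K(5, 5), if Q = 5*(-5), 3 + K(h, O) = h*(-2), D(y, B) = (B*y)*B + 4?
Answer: 421200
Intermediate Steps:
D(y, B) = 4 + y*B² (D(y, B) = y*B² + 4 = 4 + y*B²)
K(h, O) = -3 - 2*h (K(h, O) = -3 + h*(-2) = -3 - 2*h)
Q = -25
u = -1200 (u = (-25 - 5)*(4 + 1*6²) = -30*(4 + 1*36) = -30*(4 + 36) = -30*40 = -1200)
(27*u)*K(5, 5) = (27*(-1200))*(-3 - 2*5) = -32400*(-3 - 10) = -32400*(-13) = 421200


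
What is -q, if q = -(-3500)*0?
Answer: 0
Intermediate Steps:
q = 0 (q = -50*0 = 0)
-q = -1*0 = 0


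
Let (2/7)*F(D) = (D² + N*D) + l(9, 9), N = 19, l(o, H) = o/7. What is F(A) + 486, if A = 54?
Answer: 28575/2 ≈ 14288.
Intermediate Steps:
l(o, H) = o/7 (l(o, H) = o*(⅐) = o/7)
F(D) = 9/2 + 7*D²/2 + 133*D/2 (F(D) = 7*((D² + 19*D) + (⅐)*9)/2 = 7*((D² + 19*D) + 9/7)/2 = 7*(9/7 + D² + 19*D)/2 = 9/2 + 7*D²/2 + 133*D/2)
F(A) + 486 = (9/2 + (7/2)*54² + (133/2)*54) + 486 = (9/2 + (7/2)*2916 + 3591) + 486 = (9/2 + 10206 + 3591) + 486 = 27603/2 + 486 = 28575/2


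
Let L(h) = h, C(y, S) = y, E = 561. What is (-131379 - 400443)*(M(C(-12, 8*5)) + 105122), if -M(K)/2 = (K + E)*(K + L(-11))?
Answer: -69336825072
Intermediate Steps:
M(K) = -2*(-11 + K)*(561 + K) (M(K) = -2*(K + 561)*(K - 11) = -2*(561 + K)*(-11 + K) = -2*(-11 + K)*(561 + K))
(-131379 - 400443)*(M(C(-12, 8*5)) + 105122) = (-131379 - 400443)*((12342 - 1100*(-12) - 2*(-12)**2) + 105122) = -531822*((12342 + 13200 - 2*144) + 105122) = -531822*((12342 + 13200 - 288) + 105122) = -531822*(25254 + 105122) = -531822*130376 = -69336825072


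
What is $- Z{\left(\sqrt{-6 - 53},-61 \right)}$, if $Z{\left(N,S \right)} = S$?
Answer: $61$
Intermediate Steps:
$- Z{\left(\sqrt{-6 - 53},-61 \right)} = \left(-1\right) \left(-61\right) = 61$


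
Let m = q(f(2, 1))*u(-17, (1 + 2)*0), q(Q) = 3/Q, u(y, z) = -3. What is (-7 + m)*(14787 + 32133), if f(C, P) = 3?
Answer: -469200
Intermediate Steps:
m = -3 (m = (3/3)*(-3) = (3*(1/3))*(-3) = 1*(-3) = -3)
(-7 + m)*(14787 + 32133) = (-7 - 3)*(14787 + 32133) = -10*46920 = -469200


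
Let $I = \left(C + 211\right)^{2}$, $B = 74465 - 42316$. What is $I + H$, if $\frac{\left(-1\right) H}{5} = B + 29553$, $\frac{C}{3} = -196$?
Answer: $-166381$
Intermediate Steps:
$B = 32149$
$C = -588$ ($C = 3 \left(-196\right) = -588$)
$I = 142129$ ($I = \left(-588 + 211\right)^{2} = \left(-377\right)^{2} = 142129$)
$H = -308510$ ($H = - 5 \left(32149 + 29553\right) = \left(-5\right) 61702 = -308510$)
$I + H = 142129 - 308510 = -166381$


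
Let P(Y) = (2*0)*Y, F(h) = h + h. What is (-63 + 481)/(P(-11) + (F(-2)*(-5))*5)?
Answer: 209/50 ≈ 4.1800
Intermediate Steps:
F(h) = 2*h
P(Y) = 0 (P(Y) = 0*Y = 0)
(-63 + 481)/(P(-11) + (F(-2)*(-5))*5) = (-63 + 481)/(0 + ((2*(-2))*(-5))*5) = 418/(0 - 4*(-5)*5) = 418/(0 + 20*5) = 418/(0 + 100) = 418/100 = 418*(1/100) = 209/50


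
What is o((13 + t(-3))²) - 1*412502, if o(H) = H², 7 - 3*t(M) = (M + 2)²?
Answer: -361877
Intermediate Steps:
t(M) = 7/3 - (2 + M)²/3 (t(M) = 7/3 - (M + 2)²/3 = 7/3 - (2 + M)²/3)
o((13 + t(-3))²) - 1*412502 = ((13 + (7/3 - (2 - 3)²/3))²)² - 1*412502 = ((13 + (7/3 - ⅓*(-1)²))²)² - 412502 = ((13 + (7/3 - ⅓*1))²)² - 412502 = ((13 + (7/3 - ⅓))²)² - 412502 = ((13 + 2)²)² - 412502 = (15²)² - 412502 = 225² - 412502 = 50625 - 412502 = -361877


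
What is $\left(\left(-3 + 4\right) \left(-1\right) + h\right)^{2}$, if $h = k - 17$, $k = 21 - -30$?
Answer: $1089$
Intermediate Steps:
$k = 51$ ($k = 21 + 30 = 51$)
$h = 34$ ($h = 51 - 17 = 34$)
$\left(\left(-3 + 4\right) \left(-1\right) + h\right)^{2} = \left(\left(-3 + 4\right) \left(-1\right) + 34\right)^{2} = \left(1 \left(-1\right) + 34\right)^{2} = \left(-1 + 34\right)^{2} = 33^{2} = 1089$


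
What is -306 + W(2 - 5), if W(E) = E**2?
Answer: -297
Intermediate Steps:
-306 + W(2 - 5) = -306 + (2 - 5)**2 = -306 + (-3)**2 = -306 + 9 = -297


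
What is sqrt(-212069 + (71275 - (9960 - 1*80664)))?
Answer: I*sqrt(70090) ≈ 264.75*I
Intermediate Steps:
sqrt(-212069 + (71275 - (9960 - 1*80664))) = sqrt(-212069 + (71275 - (9960 - 80664))) = sqrt(-212069 + (71275 - 1*(-70704))) = sqrt(-212069 + (71275 + 70704)) = sqrt(-212069 + 141979) = sqrt(-70090) = I*sqrt(70090)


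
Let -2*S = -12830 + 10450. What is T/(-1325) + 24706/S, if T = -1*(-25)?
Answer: 654114/31535 ≈ 20.742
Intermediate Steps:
T = 25
S = 1190 (S = -(-12830 + 10450)/2 = -1/2*(-2380) = 1190)
T/(-1325) + 24706/S = 25/(-1325) + 24706/1190 = 25*(-1/1325) + 24706*(1/1190) = -1/53 + 12353/595 = 654114/31535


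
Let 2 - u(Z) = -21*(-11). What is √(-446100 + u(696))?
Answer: 13*I*√2641 ≈ 668.08*I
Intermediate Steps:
u(Z) = -229 (u(Z) = 2 - (-21)*(-11) = 2 - 1*231 = 2 - 231 = -229)
√(-446100 + u(696)) = √(-446100 - 229) = √(-446329) = 13*I*√2641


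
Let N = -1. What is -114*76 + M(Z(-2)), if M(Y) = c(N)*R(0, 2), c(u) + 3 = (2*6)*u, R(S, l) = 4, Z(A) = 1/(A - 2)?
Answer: -8724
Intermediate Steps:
Z(A) = 1/(-2 + A)
c(u) = -3 + 12*u (c(u) = -3 + (2*6)*u = -3 + 12*u)
M(Y) = -60 (M(Y) = (-3 + 12*(-1))*4 = (-3 - 12)*4 = -15*4 = -60)
-114*76 + M(Z(-2)) = -114*76 - 60 = -8664 - 60 = -8724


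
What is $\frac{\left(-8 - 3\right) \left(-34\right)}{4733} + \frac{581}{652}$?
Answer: $\frac{2993721}{3085916} \approx 0.97012$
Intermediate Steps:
$\frac{\left(-8 - 3\right) \left(-34\right)}{4733} + \frac{581}{652} = \left(-11\right) \left(-34\right) \frac{1}{4733} + 581 \cdot \frac{1}{652} = 374 \cdot \frac{1}{4733} + \frac{581}{652} = \frac{374}{4733} + \frac{581}{652} = \frac{2993721}{3085916}$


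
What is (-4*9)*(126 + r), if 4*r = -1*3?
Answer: -4509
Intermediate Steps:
r = -¾ (r = (-1*3)/4 = (¼)*(-3) = -¾ ≈ -0.75000)
(-4*9)*(126 + r) = (-4*9)*(126 - ¾) = -36*501/4 = -4509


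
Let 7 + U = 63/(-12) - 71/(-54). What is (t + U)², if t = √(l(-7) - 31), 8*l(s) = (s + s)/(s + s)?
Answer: 1034635/11664 - 1181*I*√494/216 ≈ 88.703 - 121.52*I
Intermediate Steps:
l(s) = ⅛ (l(s) = ((s + s)/(s + s))/8 = ((2*s)/((2*s)))/8 = ((2*s)*(1/(2*s)))/8 = (⅛)*1 = ⅛)
t = I*√494/4 (t = √(⅛ - 31) = √(-247/8) = I*√494/4 ≈ 5.5565*I)
U = -1181/108 (U = -7 + (63/(-12) - 71/(-54)) = -7 + (63*(-1/12) - 71*(-1/54)) = -7 + (-21/4 + 71/54) = -7 - 425/108 = -1181/108 ≈ -10.935)
(t + U)² = (I*√494/4 - 1181/108)² = (-1181/108 + I*√494/4)²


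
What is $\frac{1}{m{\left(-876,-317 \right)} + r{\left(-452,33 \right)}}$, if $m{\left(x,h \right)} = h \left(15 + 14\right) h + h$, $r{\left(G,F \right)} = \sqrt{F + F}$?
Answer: $\frac{485644}{1415100568405} - \frac{\sqrt{66}}{8490603410430} \approx 3.4319 \cdot 10^{-7}$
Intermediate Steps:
$r{\left(G,F \right)} = \sqrt{2} \sqrt{F}$ ($r{\left(G,F \right)} = \sqrt{2 F} = \sqrt{2} \sqrt{F}$)
$m{\left(x,h \right)} = h + 29 h^{2}$ ($m{\left(x,h \right)} = h 29 h + h = 29 h h + h = 29 h^{2} + h = h + 29 h^{2}$)
$\frac{1}{m{\left(-876,-317 \right)} + r{\left(-452,33 \right)}} = \frac{1}{- 317 \left(1 + 29 \left(-317\right)\right) + \sqrt{2} \sqrt{33}} = \frac{1}{- 317 \left(1 - 9193\right) + \sqrt{66}} = \frac{1}{\left(-317\right) \left(-9192\right) + \sqrt{66}} = \frac{1}{2913864 + \sqrt{66}}$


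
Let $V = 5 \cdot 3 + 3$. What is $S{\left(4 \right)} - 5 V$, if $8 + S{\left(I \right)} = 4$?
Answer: $-94$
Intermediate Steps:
$S{\left(I \right)} = -4$ ($S{\left(I \right)} = -8 + 4 = -4$)
$V = 18$ ($V = 15 + 3 = 18$)
$S{\left(4 \right)} - 5 V = -4 - 90 = -94$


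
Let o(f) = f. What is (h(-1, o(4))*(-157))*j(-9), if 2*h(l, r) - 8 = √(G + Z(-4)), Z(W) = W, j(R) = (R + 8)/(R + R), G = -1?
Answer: -314/9 - 157*I*√5/36 ≈ -34.889 - 9.7517*I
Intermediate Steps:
j(R) = (8 + R)/(2*R) (j(R) = (8 + R)/((2*R)) = (8 + R)*(1/(2*R)) = (8 + R)/(2*R))
h(l, r) = 4 + I*√5/2 (h(l, r) = 4 + √(-1 - 4)/2 = 4 + √(-5)/2 = 4 + (I*√5)/2 = 4 + I*√5/2)
(h(-1, o(4))*(-157))*j(-9) = ((4 + I*√5/2)*(-157))*((½)*(8 - 9)/(-9)) = (-628 - 157*I*√5/2)*((½)*(-⅑)*(-1)) = (-628 - 157*I*√5/2)*(1/18) = -314/9 - 157*I*√5/36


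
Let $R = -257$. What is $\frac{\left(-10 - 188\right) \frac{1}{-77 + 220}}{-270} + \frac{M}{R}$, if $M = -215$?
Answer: $\frac{42182}{50115} \approx 0.8417$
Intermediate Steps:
$\frac{\left(-10 - 188\right) \frac{1}{-77 + 220}}{-270} + \frac{M}{R} = \frac{\left(-10 - 188\right) \frac{1}{-77 + 220}}{-270} - \frac{215}{-257} = - \frac{198}{143} \left(- \frac{1}{270}\right) - - \frac{215}{257} = \left(-198\right) \frac{1}{143} \left(- \frac{1}{270}\right) + \frac{215}{257} = \left(- \frac{18}{13}\right) \left(- \frac{1}{270}\right) + \frac{215}{257} = \frac{1}{195} + \frac{215}{257} = \frac{42182}{50115}$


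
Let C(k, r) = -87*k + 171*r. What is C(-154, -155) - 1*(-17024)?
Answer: 3917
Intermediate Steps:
C(-154, -155) - 1*(-17024) = (-87*(-154) + 171*(-155)) - 1*(-17024) = (13398 - 26505) + 17024 = -13107 + 17024 = 3917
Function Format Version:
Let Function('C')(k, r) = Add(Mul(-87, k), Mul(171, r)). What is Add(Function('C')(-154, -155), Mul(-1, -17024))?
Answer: 3917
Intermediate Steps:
Add(Function('C')(-154, -155), Mul(-1, -17024)) = Add(Add(Mul(-87, -154), Mul(171, -155)), Mul(-1, -17024)) = Add(Add(13398, -26505), 17024) = Add(-13107, 17024) = 3917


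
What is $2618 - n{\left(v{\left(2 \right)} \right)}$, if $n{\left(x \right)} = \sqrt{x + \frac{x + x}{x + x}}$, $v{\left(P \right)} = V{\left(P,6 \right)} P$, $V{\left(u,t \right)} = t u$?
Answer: $2613$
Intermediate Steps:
$v{\left(P \right)} = 6 P^{2}$ ($v{\left(P \right)} = 6 P P = 6 P^{2}$)
$n{\left(x \right)} = \sqrt{1 + x}$ ($n{\left(x \right)} = \sqrt{x + \frac{2 x}{2 x}} = \sqrt{x + 2 x \frac{1}{2 x}} = \sqrt{x + 1} = \sqrt{1 + x}$)
$2618 - n{\left(v{\left(2 \right)} \right)} = 2618 - \sqrt{1 + 6 \cdot 2^{2}} = 2618 - \sqrt{1 + 6 \cdot 4} = 2618 - \sqrt{1 + 24} = 2618 - \sqrt{25} = 2618 - 5 = 2613$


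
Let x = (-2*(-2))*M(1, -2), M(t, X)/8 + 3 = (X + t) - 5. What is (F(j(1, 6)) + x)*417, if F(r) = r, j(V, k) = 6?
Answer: -117594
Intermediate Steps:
M(t, X) = -64 + 8*X + 8*t (M(t, X) = -24 + 8*((X + t) - 5) = -24 + 8*(-5 + X + t) = -24 + (-40 + 8*X + 8*t) = -64 + 8*X + 8*t)
x = -288 (x = (-2*(-2))*(-64 + 8*(-2) + 8*1) = 4*(-64 - 16 + 8) = 4*(-72) = -288)
(F(j(1, 6)) + x)*417 = (6 - 288)*417 = -282*417 = -117594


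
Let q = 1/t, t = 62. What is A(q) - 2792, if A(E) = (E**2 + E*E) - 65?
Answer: -5491153/1922 ≈ -2857.0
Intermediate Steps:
q = 1/62 ≈ 0.016129
A(E) = -65 + 2*E**2 (A(E) = (E**2 + E**2) - 65 = 2*E**2 - 65 = -65 + 2*E**2)
A(q) - 2792 = (-65 + 2*(1/62)**2) - 2792 = (-65 + 2*(1/3844)) - 2792 = (-65 + 1/1922) - 2792 = -124929/1922 - 2792 = -5491153/1922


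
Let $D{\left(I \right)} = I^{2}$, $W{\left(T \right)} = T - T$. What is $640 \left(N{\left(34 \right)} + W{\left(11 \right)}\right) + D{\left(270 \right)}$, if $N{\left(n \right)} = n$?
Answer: $94660$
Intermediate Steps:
$W{\left(T \right)} = 0$
$640 \left(N{\left(34 \right)} + W{\left(11 \right)}\right) + D{\left(270 \right)} = 640 \left(34 + 0\right) + 270^{2} = 640 \cdot 34 + 72900 = 21760 + 72900 = 94660$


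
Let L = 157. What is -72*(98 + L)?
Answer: -18360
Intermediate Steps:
-72*(98 + L) = -72*(98 + 157) = -72*255 = -18360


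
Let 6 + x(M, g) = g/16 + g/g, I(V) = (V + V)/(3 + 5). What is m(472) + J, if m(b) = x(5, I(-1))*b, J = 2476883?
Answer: 19796125/8 ≈ 2.4745e+6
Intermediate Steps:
I(V) = V/4 (I(V) = (2*V)/8 = (2*V)*(1/8) = V/4)
x(M, g) = -5 + g/16 (x(M, g) = -6 + (g/16 + g/g) = -6 + (g*(1/16) + 1) = -6 + (g/16 + 1) = -6 + (1 + g/16) = -5 + g/16)
m(b) = -321*b/64 (m(b) = (-5 + ((1/4)*(-1))/16)*b = (-5 + (1/16)*(-1/4))*b = (-5 - 1/64)*b = -321*b/64)
m(472) + J = -321/64*472 + 2476883 = -18939/8 + 2476883 = 19796125/8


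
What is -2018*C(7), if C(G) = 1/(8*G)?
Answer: -1009/28 ≈ -36.036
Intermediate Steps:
C(G) = 1/(8*G)
-2018*C(7) = -1009/(4*7) = -2018*1/56 = -1009/28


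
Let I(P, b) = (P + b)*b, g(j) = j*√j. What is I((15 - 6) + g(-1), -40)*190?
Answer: 235600 + 7600*I ≈ 2.356e+5 + 7600.0*I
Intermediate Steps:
g(j) = j^(3/2)
I(P, b) = b*(P + b)
I((15 - 6) + g(-1), -40)*190 = -40*(((15 - 6) + (-1)^(3/2)) - 40)*190 = -40*((9 - I) - 40)*190 = -40*(-31 - I)*190 = (1240 + 40*I)*190 = 235600 + 7600*I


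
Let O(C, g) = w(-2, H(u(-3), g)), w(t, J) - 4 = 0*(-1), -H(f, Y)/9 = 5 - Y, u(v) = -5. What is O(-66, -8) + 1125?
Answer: 1129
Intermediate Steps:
H(f, Y) = -45 + 9*Y (H(f, Y) = -9*(5 - Y) = -45 + 9*Y)
w(t, J) = 4 (w(t, J) = 4 + 0*(-1) = 4 + 0 = 4)
O(C, g) = 4
O(-66, -8) + 1125 = 4 + 1125 = 1129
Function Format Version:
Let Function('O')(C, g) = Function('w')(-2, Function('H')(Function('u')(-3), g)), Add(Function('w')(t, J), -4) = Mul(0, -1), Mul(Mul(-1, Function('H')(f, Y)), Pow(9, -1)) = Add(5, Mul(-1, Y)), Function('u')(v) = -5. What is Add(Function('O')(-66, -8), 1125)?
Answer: 1129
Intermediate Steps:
Function('H')(f, Y) = Add(-45, Mul(9, Y)) (Function('H')(f, Y) = Mul(-9, Add(5, Mul(-1, Y))) = Add(-45, Mul(9, Y)))
Function('w')(t, J) = 4 (Function('w')(t, J) = Add(4, Mul(0, -1)) = Add(4, 0) = 4)
Function('O')(C, g) = 4
Add(Function('O')(-66, -8), 1125) = Add(4, 1125) = 1129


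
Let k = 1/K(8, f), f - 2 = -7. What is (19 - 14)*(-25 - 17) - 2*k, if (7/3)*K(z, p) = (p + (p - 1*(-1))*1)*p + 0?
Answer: -28364/135 ≈ -210.10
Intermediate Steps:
f = -5 (f = 2 - 7 = -5)
K(z, p) = 3*p*(1 + 2*p)/7 (K(z, p) = 3*((p + (p - 1*(-1))*1)*p + 0)/7 = 3*((p + (p + 1)*1)*p + 0)/7 = 3*((p + (1 + p)*1)*p + 0)/7 = 3*((p + (1 + p))*p + 0)/7 = 3*((1 + 2*p)*p + 0)/7 = 3*(p*(1 + 2*p) + 0)/7 = 3*(p*(1 + 2*p))/7 = 3*p*(1 + 2*p)/7)
k = 7/135 (k = 1/((3/7)*(-5)*(1 + 2*(-5))) = 1/((3/7)*(-5)*(1 - 10)) = 1/((3/7)*(-5)*(-9)) = 1/(135/7) = 7/135 ≈ 0.051852)
(19 - 14)*(-25 - 17) - 2*k = (19 - 14)*(-25 - 17) - 2*7/135 = 5*(-42) - 14/135 = -210 - 14/135 = -28364/135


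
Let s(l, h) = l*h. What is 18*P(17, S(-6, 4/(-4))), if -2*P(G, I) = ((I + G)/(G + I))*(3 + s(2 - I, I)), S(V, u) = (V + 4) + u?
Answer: 108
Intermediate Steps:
S(V, u) = 4 + V + u (S(V, u) = (4 + V) + u = 4 + V + u)
s(l, h) = h*l
P(G, I) = -3/2 - I*(2 - I)/2 (P(G, I) = -(I + G)/(G + I)*(3 + I*(2 - I))/2 = -(G + I)/(G + I)*(3 + I*(2 - I))/2 = -(3 + I*(2 - I))/2 = -3/2 - I*(2 - I)/2)
18*P(17, S(-6, 4/(-4))) = 18*(-3/2 + (4 - 6 + 4/(-4))*(-2 + (4 - 6 + 4/(-4)))/2) = 18*(-3/2 + (4 - 6 + 4*(-1/4))*(-2 + (4 - 6 + 4*(-1/4)))/2) = 18*(-3/2 + (4 - 6 - 1)*(-2 + (4 - 6 - 1))/2) = 18*(-3/2 + (1/2)*(-3)*(-2 - 3)) = 18*(-3/2 + (1/2)*(-3)*(-5)) = 18*(-3/2 + 15/2) = 18*6 = 108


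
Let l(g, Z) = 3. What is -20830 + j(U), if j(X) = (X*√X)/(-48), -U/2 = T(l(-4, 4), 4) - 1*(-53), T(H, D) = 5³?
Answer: -20830 + 89*I*√89/6 ≈ -20830.0 + 139.94*I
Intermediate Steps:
T(H, D) = 125
U = -356 (U = -2*(125 - 1*(-53)) = -2*(125 + 53) = -2*178 = -356)
j(X) = -X^(3/2)/48 (j(X) = X^(3/2)*(-1/48) = -X^(3/2)/48)
-20830 + j(U) = -20830 - (-89)*I*√89/6 = -20830 + 89*I*√89/6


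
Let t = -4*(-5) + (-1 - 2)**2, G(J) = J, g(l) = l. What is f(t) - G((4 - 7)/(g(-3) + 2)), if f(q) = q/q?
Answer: -2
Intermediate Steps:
t = 29 (t = 20 + (-3)**2 = 20 + 9 = 29)
f(q) = 1
f(t) - G((4 - 7)/(g(-3) + 2)) = 1 - (4 - 7)/(-3 + 2) = 1 - (-3)/(-1) = 1 - (-3)*(-1) = 1 - 1*3 = 1 - 3 = -2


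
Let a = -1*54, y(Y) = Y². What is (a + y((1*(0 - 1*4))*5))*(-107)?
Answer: -37022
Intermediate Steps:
a = -54
(a + y((1*(0 - 1*4))*5))*(-107) = (-54 + ((1*(0 - 1*4))*5)²)*(-107) = (-54 + ((1*(0 - 4))*5)²)*(-107) = (-54 + ((1*(-4))*5)²)*(-107) = (-54 + (-4*5)²)*(-107) = (-54 + (-20)²)*(-107) = (-54 + 400)*(-107) = 346*(-107) = -37022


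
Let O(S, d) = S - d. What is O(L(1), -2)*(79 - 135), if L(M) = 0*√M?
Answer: -112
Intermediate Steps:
L(M) = 0
O(L(1), -2)*(79 - 135) = (0 - 1*(-2))*(79 - 135) = (0 + 2)*(-56) = 2*(-56) = -112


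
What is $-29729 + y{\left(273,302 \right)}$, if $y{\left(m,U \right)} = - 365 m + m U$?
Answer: $-46928$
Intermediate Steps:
$y{\left(m,U \right)} = - 365 m + U m$
$-29729 + y{\left(273,302 \right)} = -29729 + 273 \left(-365 + 302\right) = -29729 + 273 \left(-63\right) = -29729 - 17199 = -46928$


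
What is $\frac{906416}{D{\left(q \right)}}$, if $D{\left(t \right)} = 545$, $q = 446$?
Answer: $\frac{906416}{545} \approx 1663.1$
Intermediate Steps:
$\frac{906416}{D{\left(q \right)}} = \frac{906416}{545}$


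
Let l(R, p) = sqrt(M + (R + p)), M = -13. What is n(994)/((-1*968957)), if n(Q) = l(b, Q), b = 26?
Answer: -sqrt(1007)/968957 ≈ -3.2750e-5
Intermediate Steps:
l(R, p) = sqrt(-13 + R + p) (l(R, p) = sqrt(-13 + (R + p)) = sqrt(-13 + R + p))
n(Q) = sqrt(13 + Q) (n(Q) = sqrt(-13 + 26 + Q) = sqrt(13 + Q))
n(994)/((-1*968957)) = sqrt(13 + 994)/((-1*968957)) = sqrt(1007)/(-968957) = sqrt(1007)*(-1/968957) = -sqrt(1007)/968957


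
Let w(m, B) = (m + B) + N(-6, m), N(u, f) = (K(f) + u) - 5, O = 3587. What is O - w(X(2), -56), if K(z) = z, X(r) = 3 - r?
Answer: 3652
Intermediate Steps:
N(u, f) = -5 + f + u (N(u, f) = (f + u) - 5 = -5 + f + u)
w(m, B) = -11 + B + 2*m (w(m, B) = (m + B) + (-5 + m - 6) = (B + m) + (-11 + m) = -11 + B + 2*m)
O - w(X(2), -56) = 3587 - (-11 - 56 + 2*(3 - 1*2)) = 3587 - (-11 - 56 + 2*(3 - 2)) = 3587 - (-11 - 56 + 2*1) = 3587 - (-11 - 56 + 2) = 3587 - 1*(-65) = 3587 + 65 = 3652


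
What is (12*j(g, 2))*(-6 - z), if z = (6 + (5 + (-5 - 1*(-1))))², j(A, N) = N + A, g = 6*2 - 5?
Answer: -5940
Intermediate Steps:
g = 7 (g = 12 - 5 = 7)
j(A, N) = A + N
z = 49 (z = (6 + (5 + (-5 + 1)))² = (6 + (5 - 4))² = (6 + 1)² = 7² = 49)
(12*j(g, 2))*(-6 - z) = (12*(7 + 2))*(-6 - 1*49) = (12*9)*(-6 - 49) = 108*(-55) = -5940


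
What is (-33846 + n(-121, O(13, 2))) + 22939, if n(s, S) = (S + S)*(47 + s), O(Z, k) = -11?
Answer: -9279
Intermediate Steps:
n(s, S) = 2*S*(47 + s) (n(s, S) = (2*S)*(47 + s) = 2*S*(47 + s))
(-33846 + n(-121, O(13, 2))) + 22939 = (-33846 + 2*(-11)*(47 - 121)) + 22939 = (-33846 + 2*(-11)*(-74)) + 22939 = (-33846 + 1628) + 22939 = -32218 + 22939 = -9279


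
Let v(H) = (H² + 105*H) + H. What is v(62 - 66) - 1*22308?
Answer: -22716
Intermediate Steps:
v(H) = H² + 106*H
v(62 - 66) - 1*22308 = (62 - 66)*(106 + (62 - 66)) - 1*22308 = -4*(106 - 4) - 22308 = -4*102 - 22308 = -408 - 22308 = -22716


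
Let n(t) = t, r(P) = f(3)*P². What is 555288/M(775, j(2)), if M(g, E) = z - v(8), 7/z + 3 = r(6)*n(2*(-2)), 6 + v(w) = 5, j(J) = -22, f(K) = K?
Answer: 60387570/107 ≈ 5.6437e+5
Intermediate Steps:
r(P) = 3*P²
v(w) = -1 (v(w) = -6 + 5 = -1)
z = -7/435 (z = 7/(-3 + (3*6²)*(2*(-2))) = 7/(-3 + (3*36)*(-4)) = 7/(-3 + 108*(-4)) = 7/(-3 - 432) = 7/(-435) = 7*(-1/435) = -7/435 ≈ -0.016092)
M(g, E) = 428/435 (M(g, E) = -7/435 - 1*(-1) = -7/435 + 1 = 428/435)
555288/M(775, j(2)) = 555288/(428/435) = 555288*(435/428) = 60387570/107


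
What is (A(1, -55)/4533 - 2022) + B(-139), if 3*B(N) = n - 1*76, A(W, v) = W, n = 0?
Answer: -9280561/4533 ≈ -2047.3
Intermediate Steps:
B(N) = -76/3 (B(N) = (0 - 1*76)/3 = (0 - 76)/3 = (⅓)*(-76) = -76/3)
(A(1, -55)/4533 - 2022) + B(-139) = (1/4533 - 2022) - 76/3 = -9165725/4533 - 76/3 = -9280561/4533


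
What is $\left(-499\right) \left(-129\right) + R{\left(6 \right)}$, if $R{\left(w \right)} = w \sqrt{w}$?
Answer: $64371 + 6 \sqrt{6} \approx 64386.0$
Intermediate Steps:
$R{\left(w \right)} = w^{\frac{3}{2}}$
$\left(-499\right) \left(-129\right) + R{\left(6 \right)} = \left(-499\right) \left(-129\right) + 6^{\frac{3}{2}} = 64371 + 6 \sqrt{6}$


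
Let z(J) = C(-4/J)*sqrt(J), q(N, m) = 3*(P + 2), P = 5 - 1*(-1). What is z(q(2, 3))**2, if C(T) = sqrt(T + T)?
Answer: -8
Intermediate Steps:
P = 6 (P = 5 + 1 = 6)
C(T) = sqrt(2)*sqrt(T) (C(T) = sqrt(2*T) = sqrt(2)*sqrt(T))
q(N, m) = 24 (q(N, m) = 3*(6 + 2) = 3*8 = 24)
z(J) = 2*sqrt(2)*sqrt(J)*sqrt(-1/J) (z(J) = (sqrt(2)*sqrt(-4/J))*sqrt(J) = (sqrt(2)*(2*sqrt(-1/J)))*sqrt(J) = (2*sqrt(2)*sqrt(-1/J))*sqrt(J) = 2*sqrt(2)*sqrt(J)*sqrt(-1/J))
z(q(2, 3))**2 = (2*sqrt(2)*sqrt(24)*sqrt(-1/24))**2 = (2*sqrt(2)*(2*sqrt(6))*sqrt(-1*1/24))**2 = (2*sqrt(2)*(2*sqrt(6))*sqrt(-1/24))**2 = (2*sqrt(2)*(2*sqrt(6))*(I*sqrt(6)/12))**2 = (2*I*sqrt(2))**2 = -8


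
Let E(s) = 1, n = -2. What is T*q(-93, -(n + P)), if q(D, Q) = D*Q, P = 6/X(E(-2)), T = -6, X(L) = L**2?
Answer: -2232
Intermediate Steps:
P = 6 (P = 6/(1**2) = 6/1 = 6*1 = 6)
T*q(-93, -(n + P)) = -(-558)*(-(-2 + 6)) = -(-558)*(-1*4) = -(-558)*(-4) = -6*372 = -2232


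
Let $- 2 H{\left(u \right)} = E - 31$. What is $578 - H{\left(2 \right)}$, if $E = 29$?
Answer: $577$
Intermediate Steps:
$H{\left(u \right)} = 1$ ($H{\left(u \right)} = - \frac{29 - 31}{2} = \left(- \frac{1}{2}\right) \left(-2\right) = 1$)
$578 - H{\left(2 \right)} = 578 - 1 = 577$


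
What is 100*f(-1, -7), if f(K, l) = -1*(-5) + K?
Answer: 400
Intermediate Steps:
f(K, l) = 5 + K
100*f(-1, -7) = 100*(5 - 1) = 100*4 = 400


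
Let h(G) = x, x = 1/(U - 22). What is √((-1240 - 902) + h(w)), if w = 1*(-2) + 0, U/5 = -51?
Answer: I*√164353795/277 ≈ 46.282*I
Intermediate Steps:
U = -255 (U = 5*(-51) = -255)
w = -2 (w = -2 + 0 = -2)
x = -1/277 (x = 1/(-255 - 22) = 1/(-277) = -1/277 ≈ -0.0036101)
h(G) = -1/277
√((-1240 - 902) + h(w)) = √((-1240 - 902) - 1/277) = √(-2142 - 1/277) = √(-593335/277) = I*√164353795/277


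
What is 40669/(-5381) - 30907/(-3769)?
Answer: 13029106/20280989 ≈ 0.64243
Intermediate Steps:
40669/(-5381) - 30907/(-3769) = 40669*(-1/5381) - 30907*(-1/3769) = -40669/5381 + 30907/3769 = 13029106/20280989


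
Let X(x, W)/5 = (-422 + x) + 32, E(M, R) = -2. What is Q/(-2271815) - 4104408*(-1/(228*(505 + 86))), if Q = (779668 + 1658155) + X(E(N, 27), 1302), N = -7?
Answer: 749685666083/25510210635 ≈ 29.388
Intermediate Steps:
X(x, W) = -1950 + 5*x (X(x, W) = 5*((-422 + x) + 32) = 5*(-390 + x) = -1950 + 5*x)
Q = 2435863 (Q = (779668 + 1658155) + (-1950 + 5*(-2)) = 2437823 + (-1950 - 10) = 2437823 - 1960 = 2435863)
Q/(-2271815) - 4104408*(-1/(228*(505 + 86))) = 2435863/(-2271815) - 4104408*(-1/(228*(505 + 86))) = 2435863*(-1/2271815) - 4104408/((-228*591)) = -2435863/2271815 - 4104408/(-134748) = -2435863/2271815 - 4104408*(-1/134748) = -2435863/2271815 + 342034/11229 = 749685666083/25510210635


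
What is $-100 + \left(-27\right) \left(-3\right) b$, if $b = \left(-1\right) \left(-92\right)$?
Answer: $7352$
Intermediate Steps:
$b = 92$
$-100 + \left(-27\right) \left(-3\right) b = -100 + \left(-27\right) \left(-3\right) 92 = -100 + 81 \cdot 92 = -100 + 7452 = 7352$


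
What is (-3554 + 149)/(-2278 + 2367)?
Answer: -3405/89 ≈ -38.258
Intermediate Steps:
(-3554 + 149)/(-2278 + 2367) = -3405/89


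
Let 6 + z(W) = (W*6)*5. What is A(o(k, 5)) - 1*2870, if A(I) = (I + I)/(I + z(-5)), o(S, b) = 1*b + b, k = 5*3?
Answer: -209520/73 ≈ -2870.1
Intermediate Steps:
z(W) = -6 + 30*W (z(W) = -6 + (W*6)*5 = -6 + (6*W)*5 = -6 + 30*W)
k = 15
o(S, b) = 2*b (o(S, b) = b + b = 2*b)
A(I) = 2*I/(-156 + I) (A(I) = (I + I)/(I + (-6 + 30*(-5))) = (2*I)/(I + (-6 - 150)) = (2*I)/(I - 156) = (2*I)/(-156 + I) = 2*I/(-156 + I))
A(o(k, 5)) - 1*2870 = 2*(2*5)/(-156 + 2*5) - 1*2870 = 2*10/(-156 + 10) - 2870 = 2*10/(-146) - 2870 = 2*10*(-1/146) - 2870 = -10/73 - 2870 = -209520/73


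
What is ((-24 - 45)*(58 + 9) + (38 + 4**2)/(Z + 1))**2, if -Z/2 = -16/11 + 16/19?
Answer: 508088116809/24025 ≈ 2.1148e+7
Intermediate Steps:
Z = 256/209 (Z = -2*(-16/11 + 16/19) = -2*(-128/209) = 256/209 ≈ 1.2249)
((-24 - 45)*(58 + 9) + (38 + 4**2)/(Z + 1))**2 = ((-24 - 45)*(58 + 9) + (38 + 4**2)/(256/209 + 1))**2 = (-69*67 + (38 + 16)/(465/209))**2 = (-4623 + 54*(209/465))**2 = (-4623 + 3762/155)**2 = (-712803/155)**2 = 508088116809/24025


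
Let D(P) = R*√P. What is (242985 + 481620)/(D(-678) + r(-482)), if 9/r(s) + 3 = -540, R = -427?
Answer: -131153505/1349961363397 + 3378820313645*I*√678/1349961363397 ≈ -9.7153e-5 + 65.172*I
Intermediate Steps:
r(s) = -3/181 (r(s) = 9/(-3 - 540) = 9/(-543) = 9*(-1/543) = -3/181)
D(P) = -427*√P
(242985 + 481620)/(D(-678) + r(-482)) = (242985 + 481620)/(-427*I*√678 - 3/181) = 724605/(-427*I*√678 - 3/181) = 724605/(-3/181 - 427*I*√678)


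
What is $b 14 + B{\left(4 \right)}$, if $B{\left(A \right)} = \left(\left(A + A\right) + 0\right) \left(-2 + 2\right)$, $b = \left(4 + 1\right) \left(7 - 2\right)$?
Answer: $350$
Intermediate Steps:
$b = 25$ ($b = 5 \cdot 5 = 25$)
$B{\left(A \right)} = 0$ ($B{\left(A \right)} = \left(2 A + 0\right) 0 = 2 A 0 = 0$)
$b 14 + B{\left(4 \right)} = 25 \cdot 14 + 0 = 350 + 0 = 350$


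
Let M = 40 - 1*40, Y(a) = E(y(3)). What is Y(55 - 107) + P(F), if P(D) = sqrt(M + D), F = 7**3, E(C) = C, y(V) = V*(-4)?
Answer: -12 + 7*sqrt(7) ≈ 6.5203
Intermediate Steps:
y(V) = -4*V
Y(a) = -12 (Y(a) = -4*3 = -12)
F = 343
M = 0 (M = 40 - 40 = 0)
P(D) = sqrt(D) (P(D) = sqrt(0 + D) = sqrt(D))
Y(55 - 107) + P(F) = -12 + sqrt(343) = -12 + 7*sqrt(7)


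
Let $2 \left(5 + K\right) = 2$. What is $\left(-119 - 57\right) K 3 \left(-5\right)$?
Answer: $-10560$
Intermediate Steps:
$K = -4$ ($K = -5 + \frac{1}{2} \cdot 2 = -5 + 1 = -4$)
$\left(-119 - 57\right) K 3 \left(-5\right) = \left(-119 - 57\right) \left(-4\right) 3 \left(-5\right) = - 176 \left(\left(-12\right) \left(-5\right)\right) = \left(-176\right) 60 = -10560$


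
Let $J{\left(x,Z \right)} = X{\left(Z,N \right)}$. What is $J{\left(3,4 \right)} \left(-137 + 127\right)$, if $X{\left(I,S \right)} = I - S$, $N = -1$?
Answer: $-50$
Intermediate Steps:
$J{\left(x,Z \right)} = 1 + Z$ ($J{\left(x,Z \right)} = Z - -1 = Z + 1 = 1 + Z$)
$J{\left(3,4 \right)} \left(-137 + 127\right) = \left(1 + 4\right) \left(-137 + 127\right) = 5 \left(-10\right) = -50$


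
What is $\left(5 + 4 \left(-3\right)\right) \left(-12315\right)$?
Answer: $86205$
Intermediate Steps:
$\left(5 + 4 \left(-3\right)\right) \left(-12315\right) = \left(5 - 12\right) \left(-12315\right) = \left(-7\right) \left(-12315\right) = 86205$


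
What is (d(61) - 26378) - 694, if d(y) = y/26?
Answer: -703811/26 ≈ -27070.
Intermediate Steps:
d(y) = y/26 (d(y) = y*(1/26) = y/26)
(d(61) - 26378) - 694 = ((1/26)*61 - 26378) - 694 = (61/26 - 26378) - 694 = -685767/26 - 694 = -703811/26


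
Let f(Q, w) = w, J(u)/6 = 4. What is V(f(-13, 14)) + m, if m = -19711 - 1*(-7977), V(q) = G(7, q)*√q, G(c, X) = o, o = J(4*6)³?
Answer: -11734 + 13824*√14 ≈ 39991.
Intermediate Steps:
J(u) = 24 (J(u) = 6*4 = 24)
o = 13824 (o = 24³ = 13824)
G(c, X) = 13824
V(q) = 13824*√q
m = -11734 (m = -19711 + 7977 = -11734)
V(f(-13, 14)) + m = 13824*√14 - 11734 = -11734 + 13824*√14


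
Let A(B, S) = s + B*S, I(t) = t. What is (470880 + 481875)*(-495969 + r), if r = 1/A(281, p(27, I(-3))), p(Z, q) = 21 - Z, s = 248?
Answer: -679508127280365/1438 ≈ -4.7254e+11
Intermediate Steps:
A(B, S) = 248 + B*S
r = -1/1438 (r = 1/(248 + 281*(21 - 1*27)) = 1/(248 + 281*(21 - 27)) = 1/(248 + 281*(-6)) = 1/(248 - 1686) = 1/(-1438) = -1/1438 ≈ -0.00069541)
(470880 + 481875)*(-495969 + r) = (470880 + 481875)*(-495969 - 1/1438) = 952755*(-713203423/1438) = -679508127280365/1438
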